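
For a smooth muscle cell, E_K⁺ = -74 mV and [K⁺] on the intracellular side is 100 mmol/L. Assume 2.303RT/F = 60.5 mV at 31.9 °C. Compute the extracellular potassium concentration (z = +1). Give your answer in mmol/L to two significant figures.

Nernst: E = (60.5/1) · log₁₀([out]/[in]), so log₁₀([out]/[in]) = -74.0 × 1 / 60.5 = -1.2231.
[out]/[in] = 10^(-1.2231) = 0.05982.
[out] = 0.05982 × 100 = 5.982 mmol/L.

6.0 mmol/L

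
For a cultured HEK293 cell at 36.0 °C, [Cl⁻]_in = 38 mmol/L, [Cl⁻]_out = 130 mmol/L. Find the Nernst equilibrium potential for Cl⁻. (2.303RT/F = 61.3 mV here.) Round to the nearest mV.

-33 mV

E = (61.3/z) · log₁₀([Cl⁻]_out/[Cl⁻]_in) with z = -1.
For an anion, dividing by z = -1 reverses the sign.
= (61.3/-1) · log₁₀(130/38) = -61.30 · log₁₀(3.421)
= -61.30 · (0.5342) = -32.74 mV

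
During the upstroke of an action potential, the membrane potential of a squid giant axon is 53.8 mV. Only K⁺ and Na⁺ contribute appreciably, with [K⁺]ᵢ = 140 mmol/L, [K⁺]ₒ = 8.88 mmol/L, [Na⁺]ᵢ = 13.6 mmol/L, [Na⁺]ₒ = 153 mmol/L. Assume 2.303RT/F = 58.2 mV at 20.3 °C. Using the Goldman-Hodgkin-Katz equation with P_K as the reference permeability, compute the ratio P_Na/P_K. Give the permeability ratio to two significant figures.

30

Let α = P_Na/P_K. GHK: Vm = 58.2·log₁₀[(Kₒ + α·Naₒ)/(Kᵢ + α·Naᵢ)].
10^(Vm/58.2) = 10^(53.8/58.2) = 8.4023
So 8.4023·(Kᵢ + α·Naᵢ) = Kₒ + α·Naₒ → α = (8.4023·140.0 − 8.88) / (153.0 − 8.4023·13.6)
α = (1176 − 8.88) / (153.0 − 114.3) = 1167/38.73 = 30.14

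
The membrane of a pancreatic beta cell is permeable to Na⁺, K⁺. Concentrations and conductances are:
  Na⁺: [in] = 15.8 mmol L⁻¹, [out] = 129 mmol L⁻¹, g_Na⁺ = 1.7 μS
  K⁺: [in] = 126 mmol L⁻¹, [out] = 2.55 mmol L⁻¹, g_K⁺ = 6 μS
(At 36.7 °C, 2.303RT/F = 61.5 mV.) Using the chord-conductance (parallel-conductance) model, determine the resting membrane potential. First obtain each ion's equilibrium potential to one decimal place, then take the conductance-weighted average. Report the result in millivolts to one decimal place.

-68.8 mV

E_Na⁺ = (61.5/1)·log₁₀(129/15.8) = 56.1 mV
E_K⁺ = (61.5/1)·log₁₀(2.55/126) = -104.2 mV
Vm = (Σ gᵢEᵢ)/(Σ gᵢ) = (1.7·56.1 + 6·-104.2) / (1.7 + 6)
= -529.83 / 7.7 = -68.81 mV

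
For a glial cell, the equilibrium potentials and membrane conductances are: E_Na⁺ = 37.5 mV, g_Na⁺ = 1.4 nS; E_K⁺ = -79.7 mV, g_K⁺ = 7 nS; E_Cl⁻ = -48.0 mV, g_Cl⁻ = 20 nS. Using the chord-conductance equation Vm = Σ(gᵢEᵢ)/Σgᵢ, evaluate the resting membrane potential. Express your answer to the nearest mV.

Σ gᵢEᵢ = 1.4·(37.5) + 7·(-79.7) + 20·(-48.0) = -1465.40
Σ gᵢ = 1.4 + 7 + 20 = 28.4
Vm = -1465.40 / 28.4 = -51.60 mV

-52 mV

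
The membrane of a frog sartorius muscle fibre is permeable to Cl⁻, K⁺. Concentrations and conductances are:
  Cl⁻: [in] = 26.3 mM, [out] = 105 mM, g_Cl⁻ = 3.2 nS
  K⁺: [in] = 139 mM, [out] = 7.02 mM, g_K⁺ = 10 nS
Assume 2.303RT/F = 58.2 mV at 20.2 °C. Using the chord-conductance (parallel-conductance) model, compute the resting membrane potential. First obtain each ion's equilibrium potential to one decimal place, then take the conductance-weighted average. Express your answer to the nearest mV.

E_Cl⁻ = (58.2/-1)·log₁₀(105/26.3) = -35.0 mV
E_K⁺ = (58.2/1)·log₁₀(7.02/139) = -75.5 mV
Vm = (Σ gᵢEᵢ)/(Σ gᵢ) = (3.2·-35.0 + 10·-75.5) / (3.2 + 10)
= -867.00 / 13.2 = -65.68 mV

-66 mV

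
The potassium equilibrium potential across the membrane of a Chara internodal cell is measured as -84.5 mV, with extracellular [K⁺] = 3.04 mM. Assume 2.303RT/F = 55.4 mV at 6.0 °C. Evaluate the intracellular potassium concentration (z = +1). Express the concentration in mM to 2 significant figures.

Nernst: E = (55.4/1) · log₁₀([out]/[in]), so log₁₀([out]/[in]) = -84.5 × 1 / 55.4 = -1.5253.
[out]/[in] = 10^(-1.5253) = 0.02984.
[in] = 3.04 / 0.02984 = 101.9 mM.

100 mM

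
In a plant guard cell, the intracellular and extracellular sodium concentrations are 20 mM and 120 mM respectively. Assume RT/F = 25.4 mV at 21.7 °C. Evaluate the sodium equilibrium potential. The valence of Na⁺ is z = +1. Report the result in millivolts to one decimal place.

E = (25.4/z) · ln([Na⁺]_out/[Na⁺]_in) with z = +1.
= (25.4/1) · ln(120/20) = 25.40 · ln(6)
= 25.40 · (1.7918) = 45.51 mV

45.5 mV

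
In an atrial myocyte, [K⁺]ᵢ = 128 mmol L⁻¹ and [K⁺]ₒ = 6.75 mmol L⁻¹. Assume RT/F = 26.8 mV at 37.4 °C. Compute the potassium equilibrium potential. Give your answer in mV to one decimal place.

-78.9 mV

E = (26.8/z) · ln([K⁺]_out/[K⁺]_in) with z = +1.
= (26.8/1) · ln(6.75/128) = 26.80 · ln(0.05273)
= 26.80 · (-2.9425) = -78.86 mV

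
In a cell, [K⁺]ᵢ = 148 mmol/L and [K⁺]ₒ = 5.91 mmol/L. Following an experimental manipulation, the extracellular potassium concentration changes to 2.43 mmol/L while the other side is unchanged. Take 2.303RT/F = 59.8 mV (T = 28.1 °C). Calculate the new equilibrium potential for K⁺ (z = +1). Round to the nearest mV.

-107 mV

After the shift: [K⁺]_out = 2.43, [K⁺]_in = 148 mmol/L.
E_new = (59.8/1)·log₁₀(2.43/148) = 59.80 · (-1.7847) = -106.72 mV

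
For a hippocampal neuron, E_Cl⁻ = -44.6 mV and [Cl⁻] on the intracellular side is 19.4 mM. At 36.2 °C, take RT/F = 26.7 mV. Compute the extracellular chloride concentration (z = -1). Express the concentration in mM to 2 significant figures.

Nernst: E = (26.7/-1) · ln([out]/[in]), so ln([out]/[in]) = -44.6 × -1 / 26.7 = 1.6704.
[out]/[in] = e^(1.6704) = 5.314.
[out] = 5.314 × 19.4 = 103.1 mM.

100 mM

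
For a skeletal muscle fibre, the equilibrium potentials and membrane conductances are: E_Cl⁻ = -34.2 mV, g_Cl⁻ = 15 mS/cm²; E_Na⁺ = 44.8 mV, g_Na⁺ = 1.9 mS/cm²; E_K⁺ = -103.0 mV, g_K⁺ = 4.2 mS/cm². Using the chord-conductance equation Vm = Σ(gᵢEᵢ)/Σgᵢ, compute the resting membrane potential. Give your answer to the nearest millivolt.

Σ gᵢEᵢ = 15·(-34.2) + 1.9·(44.8) + 4.2·(-103.0) = -860.48
Σ gᵢ = 15 + 1.9 + 4.2 = 21.1
Vm = -860.48 / 21.1 = -40.78 mV

-41 mV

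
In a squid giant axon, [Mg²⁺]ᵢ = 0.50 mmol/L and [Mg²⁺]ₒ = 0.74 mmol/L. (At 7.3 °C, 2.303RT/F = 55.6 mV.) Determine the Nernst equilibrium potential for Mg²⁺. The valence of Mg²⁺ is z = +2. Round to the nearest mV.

5 mV

E = (55.6/z) · log₁₀([Mg²⁺]_out/[Mg²⁺]_in) with z = +2.
= (55.6/2) · log₁₀(0.74/0.50) = 27.80 · log₁₀(1.48)
= 27.80 · (0.1703) = 4.73 mV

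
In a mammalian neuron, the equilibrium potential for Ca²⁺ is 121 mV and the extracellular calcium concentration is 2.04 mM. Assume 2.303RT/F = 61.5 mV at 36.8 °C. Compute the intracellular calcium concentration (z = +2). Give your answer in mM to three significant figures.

Nernst: E = (61.5/2) · log₁₀([out]/[in]), so log₁₀([out]/[in]) = 121.0 × 2 / 61.5 = 3.9350.
[out]/[in] = 10^(3.9350) = 8609.
[in] = 2.04 / 8609 = 0.000237 mM.

0.000237 mM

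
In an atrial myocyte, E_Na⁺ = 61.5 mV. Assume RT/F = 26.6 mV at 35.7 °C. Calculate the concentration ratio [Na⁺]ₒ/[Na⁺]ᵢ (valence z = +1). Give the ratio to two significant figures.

ln([out]/[in]) = E·z/(26.6) = 61.5 × 1 / 26.6 = 2.3120
[out]/[in] = e^(2.3120) = 10.09

10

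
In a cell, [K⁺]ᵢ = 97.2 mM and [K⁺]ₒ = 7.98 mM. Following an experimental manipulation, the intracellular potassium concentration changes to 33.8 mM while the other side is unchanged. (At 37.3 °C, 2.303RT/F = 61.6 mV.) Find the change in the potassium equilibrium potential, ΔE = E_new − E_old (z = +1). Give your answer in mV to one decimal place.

E_old = (61.6/1)·log₁₀(7.98/97.2) = -66.88 mV
E_new = (61.6/1)·log₁₀(7.98/33.8) = -38.62 mV
ΔE = -38.62 − (-66.88) = 28.26 mV

28.3 mV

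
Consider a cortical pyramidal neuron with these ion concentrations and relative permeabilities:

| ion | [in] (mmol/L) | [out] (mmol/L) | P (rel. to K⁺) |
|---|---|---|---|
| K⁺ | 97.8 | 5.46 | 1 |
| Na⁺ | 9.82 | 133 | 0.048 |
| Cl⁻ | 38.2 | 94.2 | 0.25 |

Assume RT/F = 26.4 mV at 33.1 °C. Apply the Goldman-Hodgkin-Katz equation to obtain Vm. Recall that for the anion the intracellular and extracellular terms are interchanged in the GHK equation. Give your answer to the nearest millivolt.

-46 mV

Vm = 26.4 · ln[(Σ P·[cation]ₒ + Σ P·[anion]ᵢ) / (Σ P·[cation]ᵢ + Σ P·[anion]ₒ)]
Numerator = 1×5.46 + 0.048×133 + 0.25×38.2 = 21.39
Denominator = 1×97.8 + 0.048×9.82 + 0.25×94.2 = 121.8
Vm = 26.4 · ln(0.17562) = 26.4 × (-1.7394) = -45.92 mV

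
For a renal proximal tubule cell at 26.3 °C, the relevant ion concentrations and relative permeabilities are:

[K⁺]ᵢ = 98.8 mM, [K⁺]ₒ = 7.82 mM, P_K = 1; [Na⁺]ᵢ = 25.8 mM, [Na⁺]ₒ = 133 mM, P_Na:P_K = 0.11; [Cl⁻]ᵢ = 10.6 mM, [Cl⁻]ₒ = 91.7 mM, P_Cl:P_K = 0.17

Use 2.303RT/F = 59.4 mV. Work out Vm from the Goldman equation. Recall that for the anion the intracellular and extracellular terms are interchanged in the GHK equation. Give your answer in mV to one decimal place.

-40.6 mV

Vm = 59.4 · log₁₀[(Σ P·[cation]ₒ + Σ P·[anion]ᵢ) / (Σ P·[cation]ᵢ + Σ P·[anion]ₒ)]
Numerator = 1×7.82 + 0.11×133 + 0.17×10.6 = 24.25
Denominator = 1×98.8 + 0.11×25.8 + 0.17×91.7 = 117.2
Vm = 59.4 · log₁₀(0.20688) = 59.4 × (-0.6843) = -40.65 mV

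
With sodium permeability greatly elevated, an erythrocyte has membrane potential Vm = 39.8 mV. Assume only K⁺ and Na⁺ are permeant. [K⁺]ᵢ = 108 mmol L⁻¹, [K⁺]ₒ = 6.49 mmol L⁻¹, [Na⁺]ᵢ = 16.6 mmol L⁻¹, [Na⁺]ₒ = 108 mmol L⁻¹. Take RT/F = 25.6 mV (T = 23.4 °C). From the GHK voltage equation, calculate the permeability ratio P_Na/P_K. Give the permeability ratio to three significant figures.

Let α = P_Na/P_K. GHK: Vm = 25.6·ln[(Kₒ + α·Naₒ)/(Kᵢ + α·Naᵢ)].
e^(Vm/25.6) = e^(39.8/25.6) = 4.7336
So 4.7336·(Kᵢ + α·Naᵢ) = Kₒ + α·Naₒ → α = (4.7336·108.0 − 6.49) / (108.0 − 4.7336·16.6)
α = (511.2 − 6.49) / (108.0 − 78.58) = 504.7/29.42 = 17.16

17.2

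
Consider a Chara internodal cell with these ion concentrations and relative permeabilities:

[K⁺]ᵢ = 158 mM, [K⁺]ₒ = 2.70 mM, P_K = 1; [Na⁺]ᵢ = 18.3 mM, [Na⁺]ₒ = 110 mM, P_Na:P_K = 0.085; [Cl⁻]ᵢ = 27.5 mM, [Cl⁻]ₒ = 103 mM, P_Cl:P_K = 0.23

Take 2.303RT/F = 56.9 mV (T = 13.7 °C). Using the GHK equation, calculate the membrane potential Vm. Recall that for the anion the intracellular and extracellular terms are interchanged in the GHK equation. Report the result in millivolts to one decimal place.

-56.8 mV

Vm = 56.9 · log₁₀[(Σ P·[cation]ₒ + Σ P·[anion]ᵢ) / (Σ P·[cation]ᵢ + Σ P·[anion]ₒ)]
Numerator = 1×2.70 + 0.085×110 + 0.23×27.5 = 18.38
Denominator = 1×158 + 0.085×18.3 + 0.23×103 = 183.2
Vm = 56.9 · log₁₀(0.10028) = 56.9 × (-0.9988) = -56.83 mV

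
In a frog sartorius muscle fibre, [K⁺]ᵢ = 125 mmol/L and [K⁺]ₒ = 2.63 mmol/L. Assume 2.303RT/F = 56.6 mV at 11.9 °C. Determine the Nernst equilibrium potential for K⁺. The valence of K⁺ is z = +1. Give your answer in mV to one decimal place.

E = (56.6/z) · log₁₀([K⁺]_out/[K⁺]_in) with z = +1.
= (56.6/1) · log₁₀(2.63/125) = 56.60 · log₁₀(0.02104)
= 56.60 · (-1.6770) = -94.92 mV

-94.9 mV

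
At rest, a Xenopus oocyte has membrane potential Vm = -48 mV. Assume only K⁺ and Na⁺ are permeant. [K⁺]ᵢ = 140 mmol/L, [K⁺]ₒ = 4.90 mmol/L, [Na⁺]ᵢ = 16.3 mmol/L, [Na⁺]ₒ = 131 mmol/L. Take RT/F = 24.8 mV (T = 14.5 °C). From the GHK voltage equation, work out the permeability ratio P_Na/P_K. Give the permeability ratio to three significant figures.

0.119

Let α = P_Na/P_K. GHK: Vm = 24.8·ln[(Kₒ + α·Naₒ)/(Kᵢ + α·Naᵢ)].
e^(Vm/24.8) = e^(-48.0/24.8) = 0.14435
So 0.14435·(Kᵢ + α·Naᵢ) = Kₒ + α·Naₒ → α = (0.14435·140.0 − 4.9) / (131.0 − 0.14435·16.3)
α = (20.21 − 4.9) / (131.0 − 2.353) = 15.31/128.6 = 0.119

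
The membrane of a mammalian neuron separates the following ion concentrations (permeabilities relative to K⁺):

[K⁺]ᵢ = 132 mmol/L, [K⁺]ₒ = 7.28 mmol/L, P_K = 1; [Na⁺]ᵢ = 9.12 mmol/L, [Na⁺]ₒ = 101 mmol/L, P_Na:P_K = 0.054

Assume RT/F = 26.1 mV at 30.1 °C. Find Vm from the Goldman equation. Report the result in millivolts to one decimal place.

Vm = 26.1 · ln[(Σ P·[cation]ₒ + Σ P·[anion]ᵢ) / (Σ P·[cation]ᵢ + Σ P·[anion]ₒ)]
Numerator = 1×7.28 + 0.054×101 = 12.73
Denominator = 1×132 + 0.054×9.12 = 132.5
Vm = 26.1 · ln(0.096111) = 26.1 × (-2.3423) = -61.13 mV

-61.1 mV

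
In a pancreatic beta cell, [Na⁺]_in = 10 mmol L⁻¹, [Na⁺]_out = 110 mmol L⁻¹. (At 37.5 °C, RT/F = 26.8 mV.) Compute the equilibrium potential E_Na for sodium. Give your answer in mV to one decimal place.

64.3 mV

E = (26.8/z) · ln([Na⁺]_out/[Na⁺]_in) with z = +1.
= (26.8/1) · ln(110/10) = 26.80 · ln(11)
= 26.80 · (2.3979) = 64.26 mV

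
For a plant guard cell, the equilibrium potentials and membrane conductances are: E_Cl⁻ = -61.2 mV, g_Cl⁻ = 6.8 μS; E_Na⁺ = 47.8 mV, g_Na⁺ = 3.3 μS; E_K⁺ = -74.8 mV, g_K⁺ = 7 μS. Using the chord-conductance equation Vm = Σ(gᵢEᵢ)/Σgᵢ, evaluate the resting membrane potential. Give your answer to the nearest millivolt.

Σ gᵢEᵢ = 6.8·(-61.2) + 3.3·(47.8) + 7·(-74.8) = -782.02
Σ gᵢ = 6.8 + 3.3 + 7 = 17.1
Vm = -782.02 / 17.1 = -45.73 mV

-46 mV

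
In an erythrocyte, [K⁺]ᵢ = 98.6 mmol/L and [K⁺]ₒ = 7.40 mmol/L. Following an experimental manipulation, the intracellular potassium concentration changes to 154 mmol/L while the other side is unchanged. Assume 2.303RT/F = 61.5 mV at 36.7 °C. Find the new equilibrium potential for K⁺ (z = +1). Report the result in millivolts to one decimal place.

After the shift: [K⁺]_out = 7.40, [K⁺]_in = 154 mmol/L.
E_new = (61.5/1)·log₁₀(7.40/154) = 61.50 · (-1.3183) = -81.07 mV

-81.1 mV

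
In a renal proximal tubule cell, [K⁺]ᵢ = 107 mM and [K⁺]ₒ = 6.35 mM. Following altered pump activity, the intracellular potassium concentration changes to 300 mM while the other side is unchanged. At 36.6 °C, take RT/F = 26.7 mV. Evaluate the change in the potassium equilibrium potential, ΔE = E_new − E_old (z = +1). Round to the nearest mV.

E_old = (26.7/1)·ln(6.35/107) = -75.41 mV
E_new = (26.7/1)·ln(6.35/300) = -102.94 mV
ΔE = -102.94 − (-75.41) = -27.53 mV

-28 mV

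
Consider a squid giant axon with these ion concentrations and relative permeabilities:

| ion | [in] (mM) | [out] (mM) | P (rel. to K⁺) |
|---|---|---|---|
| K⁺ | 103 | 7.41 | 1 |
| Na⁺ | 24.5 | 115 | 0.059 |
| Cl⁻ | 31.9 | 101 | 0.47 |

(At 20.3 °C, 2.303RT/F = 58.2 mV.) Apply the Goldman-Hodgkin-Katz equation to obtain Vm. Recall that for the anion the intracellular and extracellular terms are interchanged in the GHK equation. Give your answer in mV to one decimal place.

Vm = 58.2 · log₁₀[(Σ P·[cation]ₒ + Σ P·[anion]ᵢ) / (Σ P·[cation]ᵢ + Σ P·[anion]ₒ)]
Numerator = 1×7.41 + 0.059×115 + 0.47×31.9 = 29.19
Denominator = 1×103 + 0.059×24.5 + 0.47×101 = 151.9
Vm = 58.2 · log₁₀(0.19213) = 58.2 × (-0.7164) = -41.69 mV

-41.7 mV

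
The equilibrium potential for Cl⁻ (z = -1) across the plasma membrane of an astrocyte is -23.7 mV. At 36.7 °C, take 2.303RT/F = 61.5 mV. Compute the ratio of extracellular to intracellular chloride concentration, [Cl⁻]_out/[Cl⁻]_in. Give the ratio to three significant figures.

log₁₀([out]/[in]) = E·z/(61.5) = -23.7 × -1 / 61.5 = 0.3854
[out]/[in] = 10^(0.3854) = 2.429

2.43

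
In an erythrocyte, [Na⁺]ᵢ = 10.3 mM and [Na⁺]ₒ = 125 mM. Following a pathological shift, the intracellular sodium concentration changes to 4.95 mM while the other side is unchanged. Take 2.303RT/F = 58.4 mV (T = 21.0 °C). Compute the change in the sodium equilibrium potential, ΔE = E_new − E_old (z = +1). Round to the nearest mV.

E_old = (58.4/1)·log₁₀(125/10.3) = 63.31 mV
E_new = (58.4/1)·log₁₀(125/4.95) = 81.89 mV
ΔE = 81.89 − (63.31) = 18.58 mV

19 mV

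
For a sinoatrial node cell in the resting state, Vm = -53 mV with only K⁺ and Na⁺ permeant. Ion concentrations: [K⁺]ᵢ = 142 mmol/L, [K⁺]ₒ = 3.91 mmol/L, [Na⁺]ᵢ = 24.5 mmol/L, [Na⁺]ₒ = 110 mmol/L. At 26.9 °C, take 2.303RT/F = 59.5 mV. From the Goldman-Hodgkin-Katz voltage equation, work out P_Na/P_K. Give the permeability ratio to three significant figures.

Let α = P_Na/P_K. GHK: Vm = 59.5·log₁₀[(Kₒ + α·Naₒ)/(Kᵢ + α·Naᵢ)].
10^(Vm/59.5) = 10^(-53.0/59.5) = 0.1286
So 0.1286·(Kᵢ + α·Naᵢ) = Kₒ + α·Naₒ → α = (0.1286·142.0 − 3.91) / (110.0 − 0.1286·24.5)
α = (18.26 − 3.91) / (110.0 − 3.151) = 14.35/106.8 = 0.1343

0.134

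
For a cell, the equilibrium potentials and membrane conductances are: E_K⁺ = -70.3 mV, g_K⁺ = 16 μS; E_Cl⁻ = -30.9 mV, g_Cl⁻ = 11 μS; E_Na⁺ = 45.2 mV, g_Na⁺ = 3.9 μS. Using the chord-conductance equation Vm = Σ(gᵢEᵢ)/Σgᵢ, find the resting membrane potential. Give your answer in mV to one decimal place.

-41.7 mV

Σ gᵢEᵢ = 16·(-70.3) + 11·(-30.9) + 3.9·(45.2) = -1288.42
Σ gᵢ = 16 + 11 + 3.9 = 30.9
Vm = -1288.42 / 30.9 = -41.70 mV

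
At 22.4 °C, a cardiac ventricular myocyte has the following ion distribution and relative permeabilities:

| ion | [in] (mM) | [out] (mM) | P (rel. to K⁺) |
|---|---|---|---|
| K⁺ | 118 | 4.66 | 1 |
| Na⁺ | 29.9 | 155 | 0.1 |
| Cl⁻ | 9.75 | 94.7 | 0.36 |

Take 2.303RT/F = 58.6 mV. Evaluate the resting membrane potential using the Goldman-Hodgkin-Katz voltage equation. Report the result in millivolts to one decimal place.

-47.8 mV

Vm = 58.6 · log₁₀[(Σ P·[cation]ₒ + Σ P·[anion]ᵢ) / (Σ P·[cation]ᵢ + Σ P·[anion]ₒ)]
Numerator = 1×4.66 + 0.1×155 + 0.36×9.75 = 23.67
Denominator = 1×118 + 0.1×29.9 + 0.36×94.7 = 155.1
Vm = 58.6 · log₁₀(0.15263) = 58.6 × (-0.8164) = -47.84 mV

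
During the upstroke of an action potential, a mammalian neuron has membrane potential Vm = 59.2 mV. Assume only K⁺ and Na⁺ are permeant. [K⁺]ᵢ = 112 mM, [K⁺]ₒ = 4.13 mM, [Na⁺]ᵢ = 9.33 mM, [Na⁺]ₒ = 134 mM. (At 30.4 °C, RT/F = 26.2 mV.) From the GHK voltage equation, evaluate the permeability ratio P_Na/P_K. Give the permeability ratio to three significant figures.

Let α = P_Na/P_K. GHK: Vm = 26.2·ln[(Kₒ + α·Naₒ)/(Kᵢ + α·Naᵢ)].
e^(Vm/26.2) = e^(59.2/26.2) = 9.5787
So 9.5787·(Kᵢ + α·Naᵢ) = Kₒ + α·Naₒ → α = (9.5787·112.0 − 4.13) / (134.0 − 9.5787·9.33)
α = (1073 − 4.13) / (134.0 − 89.37) = 1069/44.63 = 23.95

23.9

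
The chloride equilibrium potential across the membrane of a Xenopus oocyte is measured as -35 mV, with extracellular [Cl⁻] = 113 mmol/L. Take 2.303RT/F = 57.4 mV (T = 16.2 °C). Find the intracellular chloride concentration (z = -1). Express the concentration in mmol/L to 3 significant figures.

27.8 mmol/L

Nernst: E = (57.4/-1) · log₁₀([out]/[in]), so log₁₀([out]/[in]) = -35.0 × -1 / 57.4 = 0.6098.
[out]/[in] = 10^(0.6098) = 4.072.
[in] = 113 / 4.072 = 27.75 mmol/L.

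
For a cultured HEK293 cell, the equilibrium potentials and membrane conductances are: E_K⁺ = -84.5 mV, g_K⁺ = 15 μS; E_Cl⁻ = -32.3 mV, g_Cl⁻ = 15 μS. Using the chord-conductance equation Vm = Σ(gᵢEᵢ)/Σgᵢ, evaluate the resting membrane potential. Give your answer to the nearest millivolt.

-58 mV

Σ gᵢEᵢ = 15·(-84.5) + 15·(-32.3) = -1752.00
Σ gᵢ = 15 + 15 = 30
Vm = -1752.00 / 30 = -58.40 mV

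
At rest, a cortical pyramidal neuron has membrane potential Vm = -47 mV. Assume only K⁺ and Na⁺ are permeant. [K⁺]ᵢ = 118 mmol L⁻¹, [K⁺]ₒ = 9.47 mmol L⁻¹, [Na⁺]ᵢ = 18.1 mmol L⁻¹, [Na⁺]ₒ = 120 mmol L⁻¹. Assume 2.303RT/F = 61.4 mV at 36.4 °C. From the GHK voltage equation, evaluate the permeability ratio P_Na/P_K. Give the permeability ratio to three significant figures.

0.0922

Let α = P_Na/P_K. GHK: Vm = 61.4·log₁₀[(Kₒ + α·Naₒ)/(Kᵢ + α·Naᵢ)].
10^(Vm/61.4) = 10^(-47.0/61.4) = 0.1716
So 0.1716·(Kᵢ + α·Naᵢ) = Kₒ + α·Naₒ → α = (0.1716·118.0 − 9.47) / (120.0 − 0.1716·18.1)
α = (20.25 − 9.47) / (120.0 − 3.106) = 10.78/116.9 = 0.09221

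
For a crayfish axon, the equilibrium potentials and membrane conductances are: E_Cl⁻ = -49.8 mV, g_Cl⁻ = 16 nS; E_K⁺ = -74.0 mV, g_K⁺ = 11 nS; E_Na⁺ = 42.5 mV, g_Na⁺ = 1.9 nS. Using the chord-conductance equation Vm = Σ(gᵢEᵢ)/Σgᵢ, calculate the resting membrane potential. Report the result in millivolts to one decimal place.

Σ gᵢEᵢ = 16·(-49.8) + 11·(-74.0) + 1.9·(42.5) = -1530.05
Σ gᵢ = 16 + 11 + 1.9 = 28.9
Vm = -1530.05 / 28.9 = -52.94 mV

-52.9 mV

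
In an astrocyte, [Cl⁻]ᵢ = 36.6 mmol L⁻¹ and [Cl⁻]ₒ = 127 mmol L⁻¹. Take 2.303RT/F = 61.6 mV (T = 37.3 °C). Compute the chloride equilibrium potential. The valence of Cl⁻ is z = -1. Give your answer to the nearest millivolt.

-33 mV

E = (61.6/z) · log₁₀([Cl⁻]_out/[Cl⁻]_in) with z = -1.
For an anion, dividing by z = -1 reverses the sign.
= (61.6/-1) · log₁₀(127/36.6) = -61.60 · log₁₀(3.47)
= -61.60 · (0.5403) = -33.28 mV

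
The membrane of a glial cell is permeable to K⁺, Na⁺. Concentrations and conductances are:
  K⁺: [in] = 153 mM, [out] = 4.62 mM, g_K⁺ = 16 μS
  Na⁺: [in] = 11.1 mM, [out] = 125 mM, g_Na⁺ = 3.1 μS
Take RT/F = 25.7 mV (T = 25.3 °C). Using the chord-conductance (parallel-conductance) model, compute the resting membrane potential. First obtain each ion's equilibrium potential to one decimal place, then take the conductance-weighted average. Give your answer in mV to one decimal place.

E_K⁺ = (25.7/1)·ln(4.62/153) = -90.0 mV
E_Na⁺ = (25.7/1)·ln(125/11.1) = 62.2 mV
Vm = (Σ gᵢEᵢ)/(Σ gᵢ) = (16·-90.0 + 3.1·62.2) / (16 + 3.1)
= -1247.18 / 19.1 = -65.30 mV

-65.3 mV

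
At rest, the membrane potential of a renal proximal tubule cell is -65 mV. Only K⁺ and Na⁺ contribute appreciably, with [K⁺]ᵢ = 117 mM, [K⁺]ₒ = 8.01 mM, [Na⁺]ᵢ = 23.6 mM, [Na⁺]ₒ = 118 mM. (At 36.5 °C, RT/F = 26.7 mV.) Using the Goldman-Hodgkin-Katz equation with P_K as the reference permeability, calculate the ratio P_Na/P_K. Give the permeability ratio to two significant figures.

Let α = P_Na/P_K. GHK: Vm = 26.7·ln[(Kₒ + α·Naₒ)/(Kᵢ + α·Naᵢ)].
e^(Vm/26.7) = e^(-65.0/26.7) = 0.087645
So 0.087645·(Kᵢ + α·Naᵢ) = Kₒ + α·Naₒ → α = (0.087645·117.0 − 8.01) / (118.0 − 0.087645·23.6)
α = (10.25 − 8.01) / (118.0 − 2.068) = 2.245/115.9 = 0.01936

0.019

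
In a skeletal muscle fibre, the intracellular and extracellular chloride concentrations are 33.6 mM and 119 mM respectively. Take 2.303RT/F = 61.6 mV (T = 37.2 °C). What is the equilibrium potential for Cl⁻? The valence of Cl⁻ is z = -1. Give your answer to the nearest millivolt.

E = (61.6/z) · log₁₀([Cl⁻]_out/[Cl⁻]_in) with z = -1.
For an anion, dividing by z = -1 reverses the sign.
= (61.6/-1) · log₁₀(119/33.6) = -61.60 · log₁₀(3.542)
= -61.60 · (0.5492) = -33.83 mV

-34 mV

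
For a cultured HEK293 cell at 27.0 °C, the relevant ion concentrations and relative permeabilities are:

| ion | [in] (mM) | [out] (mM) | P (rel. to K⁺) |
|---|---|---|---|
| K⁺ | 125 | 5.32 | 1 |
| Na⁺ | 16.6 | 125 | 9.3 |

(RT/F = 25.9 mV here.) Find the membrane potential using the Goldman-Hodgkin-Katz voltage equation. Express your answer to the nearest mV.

37 mV

Vm = 25.9 · ln[(Σ P·[cation]ₒ + Σ P·[anion]ᵢ) / (Σ P·[cation]ᵢ + Σ P·[anion]ₒ)]
Numerator = 1×5.32 + 9.3×125 = 1168
Denominator = 1×125 + 9.3×16.6 = 279.4
Vm = 25.9 · ln(4.18) = 25.9 × (1.4303) = 37.05 mV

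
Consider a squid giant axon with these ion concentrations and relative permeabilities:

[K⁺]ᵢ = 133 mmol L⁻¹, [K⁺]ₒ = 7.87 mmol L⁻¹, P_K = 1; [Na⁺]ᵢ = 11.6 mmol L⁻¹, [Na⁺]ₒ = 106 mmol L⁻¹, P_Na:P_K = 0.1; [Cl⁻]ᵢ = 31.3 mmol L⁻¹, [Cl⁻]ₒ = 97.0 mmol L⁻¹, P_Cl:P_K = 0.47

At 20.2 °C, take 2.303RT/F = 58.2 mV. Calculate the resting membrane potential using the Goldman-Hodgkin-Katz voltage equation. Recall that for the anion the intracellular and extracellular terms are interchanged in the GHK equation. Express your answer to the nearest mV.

Vm = 58.2 · log₁₀[(Σ P·[cation]ₒ + Σ P·[anion]ᵢ) / (Σ P·[cation]ᵢ + Σ P·[anion]ₒ)]
Numerator = 1×7.87 + 0.1×106 + 0.47×31.3 = 33.18
Denominator = 1×133 + 0.1×11.6 + 0.47×97.0 = 179.8
Vm = 58.2 · log₁₀(0.1846) = 58.2 × (-0.7338) = -42.71 mV

-43 mV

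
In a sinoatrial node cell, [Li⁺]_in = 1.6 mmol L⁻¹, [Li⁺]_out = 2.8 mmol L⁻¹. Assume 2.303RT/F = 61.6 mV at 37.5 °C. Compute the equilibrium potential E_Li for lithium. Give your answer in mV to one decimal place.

15.0 mV

E = (61.6/z) · log₁₀([Li⁺]_out/[Li⁺]_in) with z = +1.
= (61.6/1) · log₁₀(2.8/1.6) = 61.60 · log₁₀(1.75)
= 61.60 · (0.2430) = 14.97 mV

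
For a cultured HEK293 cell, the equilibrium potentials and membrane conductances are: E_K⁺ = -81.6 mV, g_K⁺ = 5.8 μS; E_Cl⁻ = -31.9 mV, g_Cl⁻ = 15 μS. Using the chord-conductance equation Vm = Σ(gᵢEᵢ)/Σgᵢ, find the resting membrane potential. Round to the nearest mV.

Σ gᵢEᵢ = 5.8·(-81.6) + 15·(-31.9) = -951.78
Σ gᵢ = 5.8 + 15 = 20.8
Vm = -951.78 / 20.8 = -45.76 mV

-46 mV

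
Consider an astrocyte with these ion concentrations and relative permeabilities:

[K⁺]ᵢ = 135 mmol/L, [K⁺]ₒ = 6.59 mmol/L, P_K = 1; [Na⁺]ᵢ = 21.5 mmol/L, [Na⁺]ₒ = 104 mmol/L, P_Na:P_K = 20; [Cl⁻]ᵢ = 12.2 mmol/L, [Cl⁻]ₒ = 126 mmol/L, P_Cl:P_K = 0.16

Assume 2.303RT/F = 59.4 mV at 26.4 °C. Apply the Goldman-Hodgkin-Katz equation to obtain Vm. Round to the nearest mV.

33 mV

Vm = 59.4 · log₁₀[(Σ P·[cation]ₒ + Σ P·[anion]ᵢ) / (Σ P·[cation]ᵢ + Σ P·[anion]ₒ)]
Numerator = 1×6.59 + 20×104 + 0.16×12.2 = 2089
Denominator = 1×135 + 20×21.5 + 0.16×126 = 585.2
Vm = 59.4 · log₁₀(3.5692) = 59.4 × (0.5526) = 32.82 mV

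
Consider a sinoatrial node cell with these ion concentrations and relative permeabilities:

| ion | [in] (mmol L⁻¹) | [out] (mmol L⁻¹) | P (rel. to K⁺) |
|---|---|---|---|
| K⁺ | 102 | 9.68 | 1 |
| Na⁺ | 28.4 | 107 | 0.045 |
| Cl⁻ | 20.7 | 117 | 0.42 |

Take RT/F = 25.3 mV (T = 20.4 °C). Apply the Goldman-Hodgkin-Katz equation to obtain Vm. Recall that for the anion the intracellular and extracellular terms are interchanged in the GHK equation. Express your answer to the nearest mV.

-48 mV

Vm = 25.3 · ln[(Σ P·[cation]ₒ + Σ P·[anion]ᵢ) / (Σ P·[cation]ᵢ + Σ P·[anion]ₒ)]
Numerator = 1×9.68 + 0.045×107 + 0.42×20.7 = 23.19
Denominator = 1×102 + 0.045×28.4 + 0.42×117 = 152.4
Vm = 25.3 · ln(0.15214) = 25.3 × (-1.8829) = -47.64 mV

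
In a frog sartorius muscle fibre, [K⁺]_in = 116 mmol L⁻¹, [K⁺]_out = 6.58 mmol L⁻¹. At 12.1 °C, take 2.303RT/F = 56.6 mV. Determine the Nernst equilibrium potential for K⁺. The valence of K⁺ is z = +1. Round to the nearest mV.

E = (56.6/z) · log₁₀([K⁺]_out/[K⁺]_in) with z = +1.
= (56.6/1) · log₁₀(6.58/116) = 56.60 · log₁₀(0.05672)
= 56.60 · (-1.2462) = -70.54 mV

-71 mV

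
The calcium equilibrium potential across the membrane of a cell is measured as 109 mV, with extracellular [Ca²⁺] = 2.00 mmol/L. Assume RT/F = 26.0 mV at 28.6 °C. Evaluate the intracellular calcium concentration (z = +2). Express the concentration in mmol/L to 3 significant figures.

0.000457 mmol/L

Nernst: E = (26.0/2) · ln([out]/[in]), so ln([out]/[in]) = 109.0 × 2 / 26.0 = 8.3846.
[out]/[in] = e^(8.3846) = 4379.
[in] = 2.00 / 4379 = 0.0004567 mmol/L.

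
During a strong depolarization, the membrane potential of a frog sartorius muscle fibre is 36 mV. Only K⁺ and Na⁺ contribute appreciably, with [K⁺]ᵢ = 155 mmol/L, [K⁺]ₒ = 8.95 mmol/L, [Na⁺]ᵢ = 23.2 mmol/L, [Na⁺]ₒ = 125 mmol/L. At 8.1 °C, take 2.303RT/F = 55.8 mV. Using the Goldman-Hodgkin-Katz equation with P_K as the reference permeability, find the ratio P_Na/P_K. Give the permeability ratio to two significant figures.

30

Let α = P_Na/P_K. GHK: Vm = 55.8·log₁₀[(Kₒ + α·Naₒ)/(Kᵢ + α·Naᵢ)].
10^(Vm/55.8) = 10^(36.0/55.8) = 4.4173
So 4.4173·(Kᵢ + α·Naᵢ) = Kₒ + α·Naₒ → α = (4.4173·155.0 − 8.95) / (125.0 − 4.4173·23.2)
α = (684.7 − 8.95) / (125.0 − 102.5) = 675.7/22.52 = 30.01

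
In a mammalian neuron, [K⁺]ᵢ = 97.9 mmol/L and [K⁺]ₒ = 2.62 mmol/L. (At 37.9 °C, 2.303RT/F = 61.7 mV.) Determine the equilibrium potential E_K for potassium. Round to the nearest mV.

E = (61.7/z) · log₁₀([K⁺]_out/[K⁺]_in) with z = +1.
= (61.7/1) · log₁₀(2.62/97.9) = 61.70 · log₁₀(0.02676)
= 61.70 · (-1.5725) = -97.02 mV

-97 mV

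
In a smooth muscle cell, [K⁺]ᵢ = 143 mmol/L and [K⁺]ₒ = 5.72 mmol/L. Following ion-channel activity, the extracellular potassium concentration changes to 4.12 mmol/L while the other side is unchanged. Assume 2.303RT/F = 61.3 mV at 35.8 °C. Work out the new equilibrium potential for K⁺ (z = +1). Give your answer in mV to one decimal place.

-94.4 mV

After the shift: [K⁺]_out = 4.12, [K⁺]_in = 143 mmol/L.
E_new = (61.3/1)·log₁₀(4.12/143) = 61.30 · (-1.5404) = -94.43 mV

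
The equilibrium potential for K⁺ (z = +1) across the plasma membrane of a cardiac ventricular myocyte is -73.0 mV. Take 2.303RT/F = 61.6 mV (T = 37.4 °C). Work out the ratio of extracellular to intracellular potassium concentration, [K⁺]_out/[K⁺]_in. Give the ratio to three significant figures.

log₁₀([out]/[in]) = E·z/(61.6) = -73.0 × 1 / 61.6 = -1.1851
[out]/[in] = 10^(-1.1851) = 0.0653

0.0653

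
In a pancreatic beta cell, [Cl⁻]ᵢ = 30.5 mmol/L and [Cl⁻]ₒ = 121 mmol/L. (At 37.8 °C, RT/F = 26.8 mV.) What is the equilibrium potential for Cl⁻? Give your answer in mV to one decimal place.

-36.9 mV

E = (26.8/z) · ln([Cl⁻]_out/[Cl⁻]_in) with z = -1.
For an anion, dividing by z = -1 reverses the sign.
= (26.8/-1) · ln(121/30.5) = -26.80 · ln(3.967)
= -26.80 · (1.3781) = -36.93 mV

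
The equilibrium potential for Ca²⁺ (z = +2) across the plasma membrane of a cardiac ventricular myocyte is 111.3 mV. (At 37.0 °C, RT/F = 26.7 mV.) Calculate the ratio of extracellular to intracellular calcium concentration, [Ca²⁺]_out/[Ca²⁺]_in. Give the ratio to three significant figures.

4180

ln([out]/[in]) = E·z/(26.7) = 111.3 × 2 / 26.7 = 8.3371
[out]/[in] = e^(8.3371) = 4176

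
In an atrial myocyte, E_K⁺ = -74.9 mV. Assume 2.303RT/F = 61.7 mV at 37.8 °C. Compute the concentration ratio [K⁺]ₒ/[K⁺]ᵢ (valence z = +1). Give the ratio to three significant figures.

0.0611

log₁₀([out]/[in]) = E·z/(61.7) = -74.9 × 1 / 61.7 = -1.2139
[out]/[in] = 10^(-1.2139) = 0.0611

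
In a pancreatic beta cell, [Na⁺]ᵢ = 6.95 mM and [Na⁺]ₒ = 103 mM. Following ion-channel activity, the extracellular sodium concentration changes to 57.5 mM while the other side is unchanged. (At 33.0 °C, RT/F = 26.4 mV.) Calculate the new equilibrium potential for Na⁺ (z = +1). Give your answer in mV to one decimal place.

55.8 mV

After the shift: [Na⁺]_out = 57.5, [Na⁺]_in = 6.95 mM.
E_new = (26.4/1)·ln(57.5/6.95) = 26.40 · (2.1130) = 55.78 mV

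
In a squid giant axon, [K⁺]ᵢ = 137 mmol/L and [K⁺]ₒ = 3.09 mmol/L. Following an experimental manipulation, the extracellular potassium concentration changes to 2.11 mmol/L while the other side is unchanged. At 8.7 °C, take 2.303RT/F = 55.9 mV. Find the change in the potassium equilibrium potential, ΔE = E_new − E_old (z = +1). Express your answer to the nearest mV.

-9 mV

E_old = (55.9/1)·log₁₀(3.09/137) = -92.05 mV
E_new = (55.9/1)·log₁₀(2.11/137) = -101.32 mV
ΔE = -101.32 − (-92.05) = -9.26 mV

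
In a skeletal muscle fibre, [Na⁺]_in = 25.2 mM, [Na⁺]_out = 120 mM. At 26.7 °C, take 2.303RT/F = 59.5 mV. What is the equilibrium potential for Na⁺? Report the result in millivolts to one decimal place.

40.3 mV

E = (59.5/z) · log₁₀([Na⁺]_out/[Na⁺]_in) with z = +1.
= (59.5/1) · log₁₀(120/25.2) = 59.50 · log₁₀(4.762)
= 59.50 · (0.6778) = 40.33 mV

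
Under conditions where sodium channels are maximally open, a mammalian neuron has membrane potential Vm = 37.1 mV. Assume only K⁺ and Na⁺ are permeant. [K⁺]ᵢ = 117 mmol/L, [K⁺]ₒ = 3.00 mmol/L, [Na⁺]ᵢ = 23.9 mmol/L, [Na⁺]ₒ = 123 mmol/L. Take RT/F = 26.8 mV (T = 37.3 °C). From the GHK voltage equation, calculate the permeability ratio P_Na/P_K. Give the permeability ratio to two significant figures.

Let α = P_Na/P_K. GHK: Vm = 26.8·ln[(Kₒ + α·Naₒ)/(Kᵢ + α·Naᵢ)].
e^(Vm/26.8) = e^(37.1/26.8) = 3.9921
So 3.9921·(Kᵢ + α·Naᵢ) = Kₒ + α·Naₒ → α = (3.9921·117.0 − 3.0) / (123.0 − 3.9921·23.9)
α = (467.1 − 3.0) / (123.0 − 95.41) = 464.1/27.59 = 16.82

17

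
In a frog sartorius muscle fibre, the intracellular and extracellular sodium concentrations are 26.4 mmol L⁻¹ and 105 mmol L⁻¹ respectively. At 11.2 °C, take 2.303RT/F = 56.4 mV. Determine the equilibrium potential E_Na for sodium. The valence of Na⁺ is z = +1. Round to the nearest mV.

E = (56.4/z) · log₁₀([Na⁺]_out/[Na⁺]_in) with z = +1.
= (56.4/1) · log₁₀(105/26.4) = 56.40 · log₁₀(3.977)
= 56.40 · (0.5996) = 33.82 mV

34 mV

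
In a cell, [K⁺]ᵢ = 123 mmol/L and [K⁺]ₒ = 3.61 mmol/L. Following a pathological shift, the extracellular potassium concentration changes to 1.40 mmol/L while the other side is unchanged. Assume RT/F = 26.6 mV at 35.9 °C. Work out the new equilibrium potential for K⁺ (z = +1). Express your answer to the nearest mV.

After the shift: [K⁺]_out = 1.40, [K⁺]_in = 123 mmol/L.
E_new = (26.6/1)·ln(1.40/123) = 26.60 · (-4.4757) = -119.05 mV

-119 mV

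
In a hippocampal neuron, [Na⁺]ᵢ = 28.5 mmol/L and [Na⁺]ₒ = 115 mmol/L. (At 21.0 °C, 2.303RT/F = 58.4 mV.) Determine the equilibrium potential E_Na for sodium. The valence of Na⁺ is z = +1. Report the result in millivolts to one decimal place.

35.4 mV

E = (58.4/z) · log₁₀([Na⁺]_out/[Na⁺]_in) with z = +1.
= (58.4/1) · log₁₀(115/28.5) = 58.40 · log₁₀(4.035)
= 58.40 · (0.6059) = 35.38 mV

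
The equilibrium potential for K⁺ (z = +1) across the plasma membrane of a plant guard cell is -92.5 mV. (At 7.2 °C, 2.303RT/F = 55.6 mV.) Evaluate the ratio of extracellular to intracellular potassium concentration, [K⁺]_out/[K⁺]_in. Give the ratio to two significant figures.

0.022

log₁₀([out]/[in]) = E·z/(55.6) = -92.5 × 1 / 55.6 = -1.6637
[out]/[in] = 10^(-1.6637) = 0.02169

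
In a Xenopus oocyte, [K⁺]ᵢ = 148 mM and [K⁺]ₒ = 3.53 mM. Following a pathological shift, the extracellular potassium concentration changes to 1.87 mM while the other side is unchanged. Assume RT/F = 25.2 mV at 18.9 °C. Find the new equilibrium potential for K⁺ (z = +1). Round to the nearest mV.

-110 mV

After the shift: [K⁺]_out = 1.87, [K⁺]_in = 148 mM.
E_new = (25.2/1)·ln(1.87/148) = 25.20 · (-4.3713) = -110.16 mV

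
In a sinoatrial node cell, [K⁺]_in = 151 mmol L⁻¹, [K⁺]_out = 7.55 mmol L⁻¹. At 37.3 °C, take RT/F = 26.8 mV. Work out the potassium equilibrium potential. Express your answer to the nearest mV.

E = (26.8/z) · ln([K⁺]_out/[K⁺]_in) with z = +1.
= (26.8/1) · ln(7.55/151) = 26.80 · ln(0.05)
= 26.80 · (-2.9957) = -80.29 mV

-80 mV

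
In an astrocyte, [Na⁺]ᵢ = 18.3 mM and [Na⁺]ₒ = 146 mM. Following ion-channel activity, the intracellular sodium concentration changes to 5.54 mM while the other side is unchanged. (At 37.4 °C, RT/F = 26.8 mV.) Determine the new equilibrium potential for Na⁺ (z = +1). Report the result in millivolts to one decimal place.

87.7 mV

After the shift: [Na⁺]_out = 146, [Na⁺]_in = 5.54 mM.
E_new = (26.8/1)·ln(146/5.54) = 26.80 · (3.2716) = 87.68 mV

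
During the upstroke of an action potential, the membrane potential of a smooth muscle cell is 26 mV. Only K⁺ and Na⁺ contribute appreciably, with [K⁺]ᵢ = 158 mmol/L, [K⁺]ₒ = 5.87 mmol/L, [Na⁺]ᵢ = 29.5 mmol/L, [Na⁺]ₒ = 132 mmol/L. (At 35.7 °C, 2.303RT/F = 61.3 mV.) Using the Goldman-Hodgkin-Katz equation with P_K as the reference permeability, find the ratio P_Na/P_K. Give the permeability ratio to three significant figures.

Let α = P_Na/P_K. GHK: Vm = 61.3·log₁₀[(Kₒ + α·Naₒ)/(Kᵢ + α·Naᵢ)].
10^(Vm/61.3) = 10^(26.0/61.3) = 2.6555
So 2.6555·(Kᵢ + α·Naᵢ) = Kₒ + α·Naₒ → α = (2.6555·158.0 − 5.87) / (132.0 − 2.6555·29.5)
α = (419.6 − 5.87) / (132.0 − 78.34) = 413.7/53.66 = 7.709

7.71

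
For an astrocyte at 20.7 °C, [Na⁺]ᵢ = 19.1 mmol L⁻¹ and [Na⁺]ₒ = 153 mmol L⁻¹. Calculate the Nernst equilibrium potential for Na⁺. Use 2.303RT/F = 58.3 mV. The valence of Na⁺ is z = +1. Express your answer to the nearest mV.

E = (58.3/z) · log₁₀([Na⁺]_out/[Na⁺]_in) with z = +1.
= (58.3/1) · log₁₀(153/19.1) = 58.30 · log₁₀(8.01)
= 58.30 · (0.9037) = 52.68 mV

53 mV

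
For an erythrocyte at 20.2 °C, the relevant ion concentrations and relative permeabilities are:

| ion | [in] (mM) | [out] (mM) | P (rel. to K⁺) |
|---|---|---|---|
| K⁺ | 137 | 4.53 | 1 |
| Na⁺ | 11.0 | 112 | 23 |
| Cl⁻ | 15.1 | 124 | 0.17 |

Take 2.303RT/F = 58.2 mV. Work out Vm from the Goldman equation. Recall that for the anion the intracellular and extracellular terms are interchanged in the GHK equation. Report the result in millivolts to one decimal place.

Vm = 58.2 · log₁₀[(Σ P·[cation]ₒ + Σ P·[anion]ᵢ) / (Σ P·[cation]ᵢ + Σ P·[anion]ₒ)]
Numerator = 1×4.53 + 23×112 + 0.17×15.1 = 2583
Denominator = 1×137 + 23×11.0 + 0.17×124 = 411.1
Vm = 58.2 · log₁₀(6.2837) = 58.2 × (0.7982) = 46.46 mV

46.5 mV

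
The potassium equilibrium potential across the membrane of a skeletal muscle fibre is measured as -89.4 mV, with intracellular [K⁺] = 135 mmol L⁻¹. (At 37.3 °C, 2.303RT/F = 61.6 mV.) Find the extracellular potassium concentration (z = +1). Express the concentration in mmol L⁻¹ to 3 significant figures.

4.78 mmol L⁻¹

Nernst: E = (61.6/1) · log₁₀([out]/[in]), so log₁₀([out]/[in]) = -89.4 × 1 / 61.6 = -1.4513.
[out]/[in] = 10^(-1.4513) = 0.03538.
[out] = 0.03538 × 135 = 4.776 mmol L⁻¹.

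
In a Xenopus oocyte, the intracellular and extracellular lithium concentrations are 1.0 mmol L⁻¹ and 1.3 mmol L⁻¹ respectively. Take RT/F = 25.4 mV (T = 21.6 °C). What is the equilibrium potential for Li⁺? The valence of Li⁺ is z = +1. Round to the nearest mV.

E = (25.4/z) · ln([Li⁺]_out/[Li⁺]_in) with z = +1.
= (25.4/1) · ln(1.3/1.0) = 25.40 · ln(1.3)
= 25.40 · (0.2624) = 6.66 mV

7 mV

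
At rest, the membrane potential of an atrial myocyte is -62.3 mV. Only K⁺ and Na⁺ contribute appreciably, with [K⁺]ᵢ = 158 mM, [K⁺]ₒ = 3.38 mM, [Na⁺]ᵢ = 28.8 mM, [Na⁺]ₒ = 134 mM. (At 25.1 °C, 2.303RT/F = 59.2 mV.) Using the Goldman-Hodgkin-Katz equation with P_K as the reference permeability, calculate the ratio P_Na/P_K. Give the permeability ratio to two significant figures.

Let α = P_Na/P_K. GHK: Vm = 59.2·log₁₀[(Kₒ + α·Naₒ)/(Kᵢ + α·Naᵢ)].
10^(Vm/59.2) = 10^(-62.3/59.2) = 0.088641
So 0.088641·(Kᵢ + α·Naᵢ) = Kₒ + α·Naₒ → α = (0.088641·158.0 − 3.38) / (134.0 − 0.088641·28.8)
α = (14.01 − 3.38) / (134.0 − 2.553) = 10.63/131.4 = 0.08083

0.081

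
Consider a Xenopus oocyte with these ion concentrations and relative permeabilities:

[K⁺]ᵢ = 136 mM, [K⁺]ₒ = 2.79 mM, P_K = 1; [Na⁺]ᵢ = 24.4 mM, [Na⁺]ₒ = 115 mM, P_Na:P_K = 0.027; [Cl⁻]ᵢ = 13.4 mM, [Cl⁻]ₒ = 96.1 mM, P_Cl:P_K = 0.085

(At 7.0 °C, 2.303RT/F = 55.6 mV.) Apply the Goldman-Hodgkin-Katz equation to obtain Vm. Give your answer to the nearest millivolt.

Vm = 55.6 · log₁₀[(Σ P·[cation]ₒ + Σ P·[anion]ᵢ) / (Σ P·[cation]ᵢ + Σ P·[anion]ₒ)]
Numerator = 1×2.79 + 0.027×115 + 0.085×13.4 = 7.034
Denominator = 1×136 + 0.027×24.4 + 0.085×96.1 = 144.8
Vm = 55.6 · log₁₀(0.048568) = 55.6 × (-1.3136) = -73.04 mV

-73 mV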